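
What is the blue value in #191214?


Color: #191214
R = 19 = 25
G = 12 = 18
B = 14 = 20
Blue = 20


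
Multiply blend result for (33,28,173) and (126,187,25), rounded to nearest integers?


Multiply: C = A×B/255, rounded to nearest integer
R: 33×126/255 = 4158/255 ≈ 16.306 → 16
G: 28×187/255 = 5236/255 ≈ 20.533 → 21
B: 173×25/255 = 4325/255 ≈ 16.961 → 17
= RGB(16, 21, 17)


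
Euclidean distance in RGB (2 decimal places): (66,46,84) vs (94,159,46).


d = √[(R₁-R₂)² + (G₁-G₂)² + (B₁-B₂)²]
d = √[(66-94)² + (46-159)² + (84-46)²]
d = √[784 + 12769 + 1444]
d = √14997
d ≈ 122.46


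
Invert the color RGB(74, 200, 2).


Invert: (255-R, 255-G, 255-B)
R: 255-74 = 181
G: 255-200 = 55
B: 255-2 = 253
= RGB(181, 55, 253)


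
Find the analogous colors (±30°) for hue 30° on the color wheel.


Base hue: 30°
Left analog: (30 - 30) mod 360 = 0°
Right analog: (30 + 30) mod 360 = 60°
Analogous hues = 0° and 60°


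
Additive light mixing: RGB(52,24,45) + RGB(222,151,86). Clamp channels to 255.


Additive: each channel = min(255, C₁+C₂)
R: 52+222 = 274 → 255
G: 24+151 = 175 → 175
B: 45+86 = 131 → 131
= RGB(255, 175, 131)


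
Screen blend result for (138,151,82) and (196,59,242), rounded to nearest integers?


Screen: C = 255 - (255-A)×(255-B)/255, rounded to nearest integer
R: 255 - (255-138)×(255-196)/255 = 255 - 6903/255 ≈ 255 - 27.071 = 227.929 → 228
G: 255 - (255-151)×(255-59)/255 = 255 - 20384/255 ≈ 255 - 79.937 = 175.063 → 175
B: 255 - (255-82)×(255-242)/255 = 255 - 2249/255 ≈ 255 - 8.820 = 246.180 → 246
= RGB(228, 175, 246)


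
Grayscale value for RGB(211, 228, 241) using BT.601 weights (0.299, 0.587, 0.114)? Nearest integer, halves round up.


Gray = 0.299×R + 0.587×G + 0.114×B
Gray = 0.299×211 + 0.587×228 + 0.114×241
Gray = 63.089 + 133.836 + 27.474
Gray = 224.399 → round half up → 224
Gray = 224


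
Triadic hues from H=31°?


Triadic: equally spaced at 120° intervals
H1 = 31°
H2 = (31 + 120) mod 360 = 151°
H3 = (31 + 240) mod 360 = 271°
Triadic = 31°, 151°, 271°


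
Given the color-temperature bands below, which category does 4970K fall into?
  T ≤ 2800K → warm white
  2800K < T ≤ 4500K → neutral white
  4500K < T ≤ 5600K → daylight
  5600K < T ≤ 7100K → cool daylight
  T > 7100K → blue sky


Temperature: 4970K
4500K < 4970K ≤ 5600K → daylight
Classification: daylight


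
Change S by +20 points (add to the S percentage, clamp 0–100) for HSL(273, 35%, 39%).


Original S = 35%
Adjustment = +20 percentage points
New S = 35 + (20) = 55
Clamp to [0, 100] → 55
= HSL(273°, 55%, 39%)


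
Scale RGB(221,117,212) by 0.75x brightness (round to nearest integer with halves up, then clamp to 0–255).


Multiply each channel by 0.75, round half up, clamp to [0, 255]
R: 221×0.75 = 165.75 → round → 166
G: 117×0.75 = 87.75 → round → 88
B: 212×0.75 = 159
= RGB(166, 88, 159)


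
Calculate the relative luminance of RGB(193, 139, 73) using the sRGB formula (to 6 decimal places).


Linearize each channel (sRGB transfer function): c = v/255; c_lin = c/12.92 if c ≤ 0.04045, else ((c+0.055)/1.055)^2.4
  R: 193/255 ≈ 0.756863 > 0.04045 → ((0.756863+0.055)/1.055)^2.4 ≈ 0.533276
  G: 139/255 ≈ 0.545098 > 0.04045 → ((0.545098+0.055)/1.055)^2.4 ≈ 0.258183
  B: 73/255 ≈ 0.286275 > 0.04045 → ((0.286275+0.055)/1.055)^2.4 ≈ 0.066626
R_lin = 0.533276, G_lin = 0.258183, B_lin = 0.066626
L = 0.2126×R + 0.7152×G + 0.0722×B
L = 0.2126×0.533276 + 0.7152×0.258183 + 0.0722×0.066626
L ≈ 0.302837


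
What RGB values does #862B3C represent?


86 → 134 (R)
2B → 43 (G)
3C → 60 (B)
= RGB(134, 43, 60)


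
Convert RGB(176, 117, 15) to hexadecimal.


R = 176 → B0 (hex)
G = 117 → 75 (hex)
B = 15 → 0F (hex)
Hex = #B0750F


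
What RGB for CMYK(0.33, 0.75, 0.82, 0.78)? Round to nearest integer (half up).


R = 255 × (1-C) × (1-K) = 255 × 0.67 × 0.22 = 37.587 → 38
G = 255 × (1-M) × (1-K) = 255 × 0.25 × 0.22 = 14.025 → 14
B = 255 × (1-Y) × (1-K) = 255 × 0.18 × 0.22 = 10.098 → 10
= RGB(38, 14, 10)


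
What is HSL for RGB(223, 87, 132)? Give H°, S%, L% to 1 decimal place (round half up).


Normalize: R'=223/255≈0.8745, G'=87/255≈0.3412, B'=132/255≈0.5176
Max=223/255, Min=87/255, Δ=Max-Min=136/255
L = (Max+Min)/2 = (223+87)/510 = 310/510 = 0.60784… → L = 60.8%
L > 0.5 → S = Δ/(2-Max-Min) = 136/(510-223-87) = 136/200 = 0.68 → S = 68.0%
(the 1/255 factors cancel in S and H, so raw channel differences can be used)
Max is R' → H = 60 × (((G-B)/Δ) mod 6) = 60 × (((87-132)/136) mod 6)
  (-45)/136 = -0.3308…; negative, so add 6 → 5.6691…
  H = 60 × 5.6691… = 340.147…° → H = 340.1°
= HSL(340.1°, 68.0%, 60.8%)


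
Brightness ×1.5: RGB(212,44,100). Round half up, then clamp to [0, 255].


Multiply each channel by 1.5, round half up, clamp to [0, 255]
R: 212×1.5 = 318 → clamp → 255
G: 44×1.5 = 66
B: 100×1.5 = 150
= RGB(255, 66, 150)


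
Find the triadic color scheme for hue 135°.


Triadic: equally spaced at 120° intervals
H1 = 135°
H2 = (135 + 120) mod 360 = 255°
H3 = (135 + 240) mod 360 = 15°
Triadic = 135°, 255°, 15°


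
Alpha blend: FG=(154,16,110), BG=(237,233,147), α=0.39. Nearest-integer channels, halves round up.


C = α×F + (1-α)×B, with 1-α = 0.61
R: 0.39×154 + 0.61×237 = 60.06 + 144.57 = 204.63 → 205
G: 0.39×16 + 0.61×233 = 6.24 + 142.13 = 148.37 → 148
B: 0.39×110 + 0.61×147 = 42.90 + 89.67 = 132.57 → 133
= RGB(205, 148, 133)


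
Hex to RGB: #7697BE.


76 → 118 (R)
97 → 151 (G)
BE → 190 (B)
= RGB(118, 151, 190)


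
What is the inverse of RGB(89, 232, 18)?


Invert: (255-R, 255-G, 255-B)
R: 255-89 = 166
G: 255-232 = 23
B: 255-18 = 237
= RGB(166, 23, 237)


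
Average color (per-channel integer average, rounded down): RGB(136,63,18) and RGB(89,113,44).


Midpoint: each channel = ⌊(C₁+C₂)/2⌋
R: ⌊(136+89)/2⌋ = 112
G: ⌊(63+113)/2⌋ = 88
B: ⌊(18+44)/2⌋ = 31
= RGB(112, 88, 31)


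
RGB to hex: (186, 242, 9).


R = 186 → BA (hex)
G = 242 → F2 (hex)
B = 9 → 09 (hex)
Hex = #BAF209


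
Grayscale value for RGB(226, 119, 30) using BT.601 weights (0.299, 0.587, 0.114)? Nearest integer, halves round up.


Gray = 0.299×R + 0.587×G + 0.114×B
Gray = 0.299×226 + 0.587×119 + 0.114×30
Gray = 67.574 + 69.853 + 3.420
Gray = 140.847 → round half up → 141
Gray = 141


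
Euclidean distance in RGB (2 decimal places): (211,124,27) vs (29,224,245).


d = √[(R₁-R₂)² + (G₁-G₂)² + (B₁-B₂)²]
d = √[(211-29)² + (124-224)² + (27-245)²]
d = √[33124 + 10000 + 47524]
d = √90648
d ≈ 301.08


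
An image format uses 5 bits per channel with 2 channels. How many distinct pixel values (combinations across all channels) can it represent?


Total bits = 5 bits/channel × 2 channels = 10 bits
Distinct pixel values = 2^10
= 1,024 pixel values


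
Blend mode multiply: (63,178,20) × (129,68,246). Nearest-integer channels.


Multiply: C = A×B/255, rounded to nearest integer
R: 63×129/255 = 8127/255 ≈ 31.871 → 32
G: 178×68/255 = 12104/255 ≈ 47.467 → 47
B: 20×246/255 = 4920/255 ≈ 19.294 → 19
= RGB(32, 47, 19)


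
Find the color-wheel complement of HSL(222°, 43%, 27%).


Complement = opposite side of color wheel = hue + 180°
H' = (222 + 180) mod 360 = 42°
S and L unchanged.
= HSL(42°, 43%, 27%)


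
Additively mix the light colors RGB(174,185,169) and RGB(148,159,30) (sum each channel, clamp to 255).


Additive: each channel = min(255, C₁+C₂)
R: 174+148 = 322 → 255
G: 185+159 = 344 → 255
B: 169+30 = 199 → 199
= RGB(255, 255, 199)


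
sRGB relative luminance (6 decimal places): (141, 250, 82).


Linearize each channel (sRGB transfer function): c = v/255; c_lin = c/12.92 if c ≤ 0.04045, else ((c+0.055)/1.055)^2.4
  R: 141/255 ≈ 0.552941 > 0.04045 → ((0.552941+0.055)/1.055)^2.4 ≈ 0.266356
  G: 250/255 ≈ 0.980392 > 0.04045 → ((0.980392+0.055)/1.055)^2.4 ≈ 0.955973
  B: 82/255 ≈ 0.321569 > 0.04045 → ((0.321569+0.055)/1.055)^2.4 ≈ 0.084376
R_lin = 0.266356, G_lin = 0.955973, B_lin = 0.084376
L = 0.2126×R + 0.7152×G + 0.0722×B
L = 0.2126×0.266356 + 0.7152×0.955973 + 0.0722×0.084376
L ≈ 0.746431


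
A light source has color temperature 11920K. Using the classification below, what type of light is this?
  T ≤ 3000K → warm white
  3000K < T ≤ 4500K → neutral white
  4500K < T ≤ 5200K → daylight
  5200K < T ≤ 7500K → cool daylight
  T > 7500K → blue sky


Temperature: 11920K
11920K > 7500K → blue sky
Classification: blue sky


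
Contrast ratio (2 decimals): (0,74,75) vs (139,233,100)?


Linearize each sRGB channel c=v/255: c/12.92 if c ≤ 0.04045 else ((c+0.055)/1.055)^2.4
L = 0.2126×R_lin + 0.7152×G_lin + 0.0722×B_lin
Color 1 (0,74,75):
  R=0: 0/255≈0.0000 ≤ 0.04045 → 0.0000/12.92 ≈ 0.00000
  G=74: 74/255≈0.2902 > 0.04045 → ((0.2902+0.055)/1.055)^2.4 ≈ 0.06848
  B=75: 75/255≈0.2941 > 0.04045 → ((0.2941+0.055)/1.055)^2.4 ≈ 0.07036
  L1 = 0.2126×0.00000 + 0.7152×0.06848 + 0.0722×0.07036 ≈ 0.05406
Color 2 (139,233,100):
  R=139: 139/255≈0.5451 > 0.04045 → ((0.5451+0.055)/1.055)^2.4 ≈ 0.25818
  G=233: 233/255≈0.9137 > 0.04045 → ((0.9137+0.055)/1.055)^2.4 ≈ 0.81485
  B=100: 100/255≈0.3922 > 0.04045 → ((0.3922+0.055)/1.055)^2.4 ≈ 0.12744
  L2 = 0.2126×0.25818 + 0.7152×0.81485 + 0.0722×0.12744 ≈ 0.64687
Lighter = 0.64687, Darker = 0.05406
Ratio = (L_lighter + 0.05) / (L_darker + 0.05)
Ratio = (0.64687 + 0.05) / (0.05406 + 0.05) = 0.69687 / 0.10406 ≈ 6.6971
Ratio ≈ 6.70:1


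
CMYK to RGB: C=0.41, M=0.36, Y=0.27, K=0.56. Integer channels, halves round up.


R = 255 × (1-C) × (1-K) = 255 × 0.59 × 0.44 = 66.198 → 66
G = 255 × (1-M) × (1-K) = 255 × 0.64 × 0.44 = 71.808 → 72
B = 255 × (1-Y) × (1-K) = 255 × 0.73 × 0.44 = 81.906 → 82
= RGB(66, 72, 82)


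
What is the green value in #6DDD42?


Color: #6DDD42
R = 6D = 109
G = DD = 221
B = 42 = 66
Green = 221


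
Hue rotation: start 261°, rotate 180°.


New hue = (H + rotation) mod 360
New hue = (261 + 180) mod 360
= 441 mod 360
= 81°


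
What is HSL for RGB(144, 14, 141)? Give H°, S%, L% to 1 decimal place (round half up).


Normalize: R'=144/255≈0.5647, G'=14/255≈0.0549, B'=141/255≈0.5529
Max=144/255, Min=14/255, Δ=Max-Min=130/255
L = (Max+Min)/2 = (144+14)/510 = 158/510 = 0.30980… → L = 31.0%
L ≤ 0.5 → S = Δ/(Max+Min) = 130/(144+14) = 130/158 = 0.82278… → S = 82.3%
(the 1/255 factors cancel in S and H, so raw channel differences can be used)
Max is R' → H = 60 × (((G-B)/Δ) mod 6) = 60 × (((14-141)/130) mod 6)
  (-127)/130 = -0.9769…; negative, so add 6 → 5.0230…
  H = 60 × 5.0230… = 301.384…° → H = 301.4°
= HSL(301.4°, 82.3%, 31.0%)


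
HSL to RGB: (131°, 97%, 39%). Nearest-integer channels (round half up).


H=131°, S=0.97, L=0.39
C = (1-|2L-1|)×S = (1-|-0.22|)×0.97 = 0.7566
H' = H/60 = 131/60 ≈ 2.1833; X = C×(1-|H' mod 2 - 1|) = 0.13871
m = L - C/2 = 0.39 - 0.3783 = 0.0117
Sector ⌊H'⌋ = 2 → (R',G',B') = (0.0, 0.7566, 0.13871)
RGB = ((R'+m)×255, (G'+m)×255, (B'+m)×255) = (2.9835, 195.9165, 38.35455)
Round half up → RGB(3, 196, 38)


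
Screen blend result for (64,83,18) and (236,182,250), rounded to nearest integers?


Screen: C = 255 - (255-A)×(255-B)/255, rounded to nearest integer
R: 255 - (255-64)×(255-236)/255 = 255 - 3629/255 ≈ 255 - 14.231 = 240.769 → 241
G: 255 - (255-83)×(255-182)/255 = 255 - 12556/255 ≈ 255 - 49.239 = 205.761 → 206
B: 255 - (255-18)×(255-250)/255 = 255 - 1185/255 ≈ 255 - 4.647 = 250.353 → 250
= RGB(241, 206, 250)


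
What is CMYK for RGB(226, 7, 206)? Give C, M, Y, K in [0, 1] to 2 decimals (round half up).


R'=226/255≈0.8863, G'=7/255≈0.0275, B'=206/255≈0.8078
K = 1 - max(R',G',B') = 1 - 226/255 = 29/255 = 0.11372… → 0.11
(1-R'-K)/(1-K) simplifies to (max-R)/max with max = 226:
C = (226-226)/226 = 0/226 = 0 → 0.00
M = (226-7)/226 = 219/226 = 0.96902… → 0.97
Y = (226-206)/226 = 20/226 = 0.08849… → 0.09
= CMYK(0.00, 0.97, 0.09, 0.11)


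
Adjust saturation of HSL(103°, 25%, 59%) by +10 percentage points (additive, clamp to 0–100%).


Original S = 25%
Adjustment = +10 percentage points
New S = 25 + (10) = 35
Clamp to [0, 100] → 35
= HSL(103°, 35%, 59%)


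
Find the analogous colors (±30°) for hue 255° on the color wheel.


Base hue: 255°
Left analog: (255 - 30) mod 360 = 225°
Right analog: (255 + 30) mod 360 = 285°
Analogous hues = 225° and 285°


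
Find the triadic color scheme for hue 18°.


Triadic: equally spaced at 120° intervals
H1 = 18°
H2 = (18 + 120) mod 360 = 138°
H3 = (18 + 240) mod 360 = 258°
Triadic = 18°, 138°, 258°


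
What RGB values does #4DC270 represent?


4D → 77 (R)
C2 → 194 (G)
70 → 112 (B)
= RGB(77, 194, 112)


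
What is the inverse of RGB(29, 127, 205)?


Invert: (255-R, 255-G, 255-B)
R: 255-29 = 226
G: 255-127 = 128
B: 255-205 = 50
= RGB(226, 128, 50)


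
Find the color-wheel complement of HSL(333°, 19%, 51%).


Complement = opposite side of color wheel = hue + 180°
H' = (333 + 180) mod 360 = 153°
S and L unchanged.
= HSL(153°, 19%, 51%)


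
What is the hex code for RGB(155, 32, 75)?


R = 155 → 9B (hex)
G = 32 → 20 (hex)
B = 75 → 4B (hex)
Hex = #9B204B


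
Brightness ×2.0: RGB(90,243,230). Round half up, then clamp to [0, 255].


Multiply each channel by 2.0, round half up, clamp to [0, 255]
R: 90×2.0 = 180
G: 243×2.0 = 486 → clamp → 255
B: 230×2.0 = 460 → clamp → 255
= RGB(180, 255, 255)


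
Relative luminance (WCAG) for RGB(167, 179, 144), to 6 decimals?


Linearize each channel (sRGB transfer function): c = v/255; c_lin = c/12.92 if c ≤ 0.04045, else ((c+0.055)/1.055)^2.4
  R: 167/255 ≈ 0.654902 > 0.04045 → ((0.654902+0.055)/1.055)^2.4 ≈ 0.386429
  G: 179/255 ≈ 0.701961 > 0.04045 → ((0.701961+0.055)/1.055)^2.4 ≈ 0.450786
  B: 144/255 ≈ 0.564706 > 0.04045 → ((0.564706+0.055)/1.055)^2.4 ≈ 0.278894
R_lin = 0.386429, G_lin = 0.450786, B_lin = 0.278894
L = 0.2126×R + 0.7152×G + 0.0722×B
L = 0.2126×0.386429 + 0.7152×0.450786 + 0.0722×0.278894
L ≈ 0.424693


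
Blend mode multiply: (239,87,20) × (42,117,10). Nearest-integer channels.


Multiply: C = A×B/255, rounded to nearest integer
R: 239×42/255 = 10038/255 ≈ 39.365 → 39
G: 87×117/255 = 10179/255 ≈ 39.918 → 40
B: 20×10/255 = 200/255 ≈ 0.784 → 1
= RGB(39, 40, 1)


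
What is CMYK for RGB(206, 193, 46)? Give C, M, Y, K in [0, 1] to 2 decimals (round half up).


R'=206/255≈0.8078, G'=193/255≈0.7569, B'=46/255≈0.1804
K = 1 - max(R',G',B') = 1 - 206/255 = 49/255 = 0.19215… → 0.19
(1-R'-K)/(1-K) simplifies to (max-R)/max with max = 206:
C = (206-206)/206 = 0/206 = 0 → 0.00
M = (206-193)/206 = 13/206 = 0.06310… → 0.06
Y = (206-46)/206 = 160/206 = 0.77669… → 0.78
= CMYK(0.00, 0.06, 0.78, 0.19)


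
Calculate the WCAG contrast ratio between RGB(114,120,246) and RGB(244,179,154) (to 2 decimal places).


Linearize each sRGB channel c=v/255: c/12.92 if c ≤ 0.04045 else ((c+0.055)/1.055)^2.4
L = 0.2126×R_lin + 0.7152×G_lin + 0.0722×B_lin
Color 1 (114,120,246):
  R=114: 114/255≈0.4471 > 0.04045 → ((0.4471+0.055)/1.055)^2.4 ≈ 0.16827
  G=120: 120/255≈0.4706 > 0.04045 → ((0.4706+0.055)/1.055)^2.4 ≈ 0.18782
  B=246: 246/255≈0.9647 > 0.04045 → ((0.9647+0.055)/1.055)^2.4 ≈ 0.92158
  L1 = 0.2126×0.16827 + 0.7152×0.18782 + 0.0722×0.92158 ≈ 0.23664
Color 2 (244,179,154):
  R=244: 244/255≈0.9569 > 0.04045 → ((0.9569+0.055)/1.055)^2.4 ≈ 0.90466
  G=179: 179/255≈0.7020 > 0.04045 → ((0.7020+0.055)/1.055)^2.4 ≈ 0.45079
  B=154: 154/255≈0.6039 > 0.04045 → ((0.6039+0.055)/1.055)^2.4 ≈ 0.32314
  L2 = 0.2126×0.90466 + 0.7152×0.45079 + 0.0722×0.32314 ≈ 0.53806
Lighter = 0.53806, Darker = 0.23664
Ratio = (L_lighter + 0.05) / (L_darker + 0.05)
Ratio = (0.53806 + 0.05) / (0.23664 + 0.05) = 0.58806 / 0.28664 ≈ 2.0516
Ratio ≈ 2.05:1


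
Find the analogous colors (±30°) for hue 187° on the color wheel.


Base hue: 187°
Left analog: (187 - 30) mod 360 = 157°
Right analog: (187 + 30) mod 360 = 217°
Analogous hues = 157° and 217°


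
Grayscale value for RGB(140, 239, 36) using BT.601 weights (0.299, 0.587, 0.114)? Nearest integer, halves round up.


Gray = 0.299×R + 0.587×G + 0.114×B
Gray = 0.299×140 + 0.587×239 + 0.114×36
Gray = 41.860 + 140.293 + 4.104
Gray = 186.257 → round half up → 186
Gray = 186


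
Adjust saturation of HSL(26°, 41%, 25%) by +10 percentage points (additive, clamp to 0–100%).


Original S = 41%
Adjustment = +10 percentage points
New S = 41 + (10) = 51
Clamp to [0, 100] → 51
= HSL(26°, 51%, 25%)


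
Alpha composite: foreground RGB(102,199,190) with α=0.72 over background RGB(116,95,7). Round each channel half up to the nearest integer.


C = α×F + (1-α)×B, with 1-α = 0.28
R: 0.72×102 + 0.28×116 = 73.44 + 32.48 = 105.92 → 106
G: 0.72×199 + 0.28×95 = 143.28 + 26.60 = 169.88 → 170
B: 0.72×190 + 0.28×7 = 136.80 + 1.96 = 138.76 → 139
= RGB(106, 170, 139)


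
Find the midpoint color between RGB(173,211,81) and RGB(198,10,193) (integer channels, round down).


Midpoint: each channel = ⌊(C₁+C₂)/2⌋
R: ⌊(173+198)/2⌋ = 185
G: ⌊(211+10)/2⌋ = 110
B: ⌊(81+193)/2⌋ = 137
= RGB(185, 110, 137)


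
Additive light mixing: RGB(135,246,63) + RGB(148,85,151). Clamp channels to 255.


Additive: each channel = min(255, C₁+C₂)
R: 135+148 = 283 → 255
G: 246+85 = 331 → 255
B: 63+151 = 214 → 214
= RGB(255, 255, 214)


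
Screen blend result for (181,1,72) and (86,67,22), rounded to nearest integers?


Screen: C = 255 - (255-A)×(255-B)/255, rounded to nearest integer
R: 255 - (255-181)×(255-86)/255 = 255 - 12506/255 ≈ 255 - 49.043 = 205.957 → 206
G: 255 - (255-1)×(255-67)/255 = 255 - 47752/255 ≈ 255 - 187.263 = 67.737 → 68
B: 255 - (255-72)×(255-22)/255 = 255 - 42639/255 ≈ 255 - 167.212 = 87.788 → 88
= RGB(206, 68, 88)


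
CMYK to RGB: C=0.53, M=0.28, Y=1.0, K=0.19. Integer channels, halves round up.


R = 255 × (1-C) × (1-K) = 255 × 0.47 × 0.81 = 97.0785 → 97
G = 255 × (1-M) × (1-K) = 255 × 0.72 × 0.81 = 148.716 → 149
B = 255 × (1-Y) × (1-K) = 255 × 0.00 × 0.81 = 0
= RGB(97, 149, 0)


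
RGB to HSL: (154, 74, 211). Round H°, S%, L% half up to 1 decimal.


Normalize: R'=154/255≈0.6039, G'=74/255≈0.2902, B'=211/255≈0.8275
Max=211/255, Min=74/255, Δ=Max-Min=137/255
L = (Max+Min)/2 = (211+74)/510 = 285/510 = 0.55882… → L = 55.9%
L > 0.5 → S = Δ/(2-Max-Min) = 137/(510-211-74) = 137/225 = 0.60888… → S = 60.9%
(the 1/255 factors cancel in S and H, so raw channel differences can be used)
Max is B' → H = 60 × ((R-G)/Δ + 4) = 60 × ((154-74)/137 + 4)
  80/137 + 4 = 0.5839… + 4 = 4.5839…
  H = 60 × 4.5839… = 275.036…° → H = 275.0°
= HSL(275.0°, 60.9%, 55.9%)


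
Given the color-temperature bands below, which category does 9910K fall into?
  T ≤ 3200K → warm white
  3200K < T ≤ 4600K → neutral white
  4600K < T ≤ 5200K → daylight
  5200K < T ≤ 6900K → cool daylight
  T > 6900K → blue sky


Temperature: 9910K
9910K > 6900K → blue sky
Classification: blue sky


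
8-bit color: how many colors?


Colors = 2^bits = 2^8
= 256 colors


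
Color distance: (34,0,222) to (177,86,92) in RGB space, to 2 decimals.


d = √[(R₁-R₂)² + (G₁-G₂)² + (B₁-B₂)²]
d = √[(34-177)² + (0-86)² + (222-92)²]
d = √[20449 + 7396 + 16900]
d = √44745
d ≈ 211.53


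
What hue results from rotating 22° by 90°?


New hue = (H + rotation) mod 360
New hue = (22 + 90) mod 360
= 112 mod 360
= 112°


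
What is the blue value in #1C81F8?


Color: #1C81F8
R = 1C = 28
G = 81 = 129
B = F8 = 248
Blue = 248


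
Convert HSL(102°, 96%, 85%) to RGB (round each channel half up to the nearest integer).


H=102°, S=0.96, L=0.85
C = (1-|2L-1|)×S = (1-|0.70|)×0.96 = 0.288
H' = H/60 = 102/60 ≈ 1.7000; X = C×(1-|H' mod 2 - 1|) = 0.0864
m = L - C/2 = 0.85 - 0.144 = 0.706
Sector ⌊H'⌋ = 1 → (R',G',B') = (0.0864, 0.288, 0.0)
RGB = ((R'+m)×255, (G'+m)×255, (B'+m)×255) = (202.062, 253.47, 180.03)
Round half up → RGB(202, 253, 180)


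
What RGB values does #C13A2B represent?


C1 → 193 (R)
3A → 58 (G)
2B → 43 (B)
= RGB(193, 58, 43)


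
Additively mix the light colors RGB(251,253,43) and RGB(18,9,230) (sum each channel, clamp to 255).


Additive: each channel = min(255, C₁+C₂)
R: 251+18 = 269 → 255
G: 253+9 = 262 → 255
B: 43+230 = 273 → 255
= RGB(255, 255, 255)


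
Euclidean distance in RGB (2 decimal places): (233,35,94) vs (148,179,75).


d = √[(R₁-R₂)² + (G₁-G₂)² + (B₁-B₂)²]
d = √[(233-148)² + (35-179)² + (94-75)²]
d = √[7225 + 20736 + 361]
d = √28322
d ≈ 168.29


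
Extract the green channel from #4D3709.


Color: #4D3709
R = 4D = 77
G = 37 = 55
B = 09 = 9
Green = 55


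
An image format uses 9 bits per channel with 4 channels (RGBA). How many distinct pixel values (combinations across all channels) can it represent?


Total bits = 9 bits/channel × 4 channels = 36 bits
Distinct pixel values = 2^36
= 68,719,476,736 pixel values


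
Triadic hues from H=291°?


Triadic: equally spaced at 120° intervals
H1 = 291°
H2 = (291 + 120) mod 360 = 51°
H3 = (291 + 240) mod 360 = 171°
Triadic = 291°, 51°, 171°


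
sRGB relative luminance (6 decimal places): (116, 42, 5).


Linearize each channel (sRGB transfer function): c = v/255; c_lin = c/12.92 if c ≤ 0.04045, else ((c+0.055)/1.055)^2.4
  R: 116/255 ≈ 0.454902 > 0.04045 → ((0.454902+0.055)/1.055)^2.4 ≈ 0.174647
  G: 42/255 ≈ 0.164706 > 0.04045 → ((0.164706+0.055)/1.055)^2.4 ≈ 0.023153
  B: 5/255 ≈ 0.019608 ≤ 0.04045 → 0.019608/12.92 ≈ 0.001518
R_lin = 0.174647, G_lin = 0.023153, B_lin = 0.001518
L = 0.2126×R + 0.7152×G + 0.0722×B
L = 0.2126×0.174647 + 0.7152×0.023153 + 0.0722×0.001518
L ≈ 0.053799


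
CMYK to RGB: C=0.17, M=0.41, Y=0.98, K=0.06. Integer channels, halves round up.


R = 255 × (1-C) × (1-K) = 255 × 0.83 × 0.94 = 198.951 → 199
G = 255 × (1-M) × (1-K) = 255 × 0.59 × 0.94 = 141.423 → 141
B = 255 × (1-Y) × (1-K) = 255 × 0.02 × 0.94 = 4.794 → 5
= RGB(199, 141, 5)


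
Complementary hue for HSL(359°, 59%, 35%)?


Complement = opposite side of color wheel = hue + 180°
H' = (359 + 180) mod 360 = 179°
S and L unchanged.
= HSL(179°, 59%, 35%)


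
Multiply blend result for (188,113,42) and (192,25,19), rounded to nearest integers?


Multiply: C = A×B/255, rounded to nearest integer
R: 188×192/255 = 36096/255 ≈ 141.553 → 142
G: 113×25/255 = 2825/255 ≈ 11.078 → 11
B: 42×19/255 = 798/255 ≈ 3.129 → 3
= RGB(142, 11, 3)


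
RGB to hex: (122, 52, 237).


R = 122 → 7A (hex)
G = 52 → 34 (hex)
B = 237 → ED (hex)
Hex = #7A34ED


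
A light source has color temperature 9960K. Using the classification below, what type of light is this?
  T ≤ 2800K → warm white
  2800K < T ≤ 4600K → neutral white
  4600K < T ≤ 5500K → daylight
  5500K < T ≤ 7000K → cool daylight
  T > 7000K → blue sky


Temperature: 9960K
9960K > 7000K → blue sky
Classification: blue sky


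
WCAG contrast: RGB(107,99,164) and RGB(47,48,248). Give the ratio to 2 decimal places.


Linearize each sRGB channel c=v/255: c/12.92 if c ≤ 0.04045 else ((c+0.055)/1.055)^2.4
L = 0.2126×R_lin + 0.7152×G_lin + 0.0722×B_lin
Color 1 (107,99,164):
  R=107: 107/255≈0.4196 > 0.04045 → ((0.4196+0.055)/1.055)^2.4 ≈ 0.14703
  G=99: 99/255≈0.3882 > 0.04045 → ((0.3882+0.055)/1.055)^2.4 ≈ 0.12477
  B=164: 164/255≈0.6431 > 0.04045 → ((0.6431+0.055)/1.055)^2.4 ≈ 0.37124
  L1 = 0.2126×0.14703 + 0.7152×0.12477 + 0.0722×0.37124 ≈ 0.14730
Color 2 (47,48,248):
  R=47: 47/255≈0.1843 > 0.04045 → ((0.1843+0.055)/1.055)^2.4 ≈ 0.02843
  G=48: 48/255≈0.1882 > 0.04045 → ((0.1882+0.055)/1.055)^2.4 ≈ 0.02956
  B=248: 248/255≈0.9725 > 0.04045 → ((0.9725+0.055)/1.055)^2.4 ≈ 0.93869
  L2 = 0.2126×0.02843 + 0.7152×0.02956 + 0.0722×0.93869 ≈ 0.09496
Lighter = 0.14730, Darker = 0.09496
Ratio = (L_lighter + 0.05) / (L_darker + 0.05)
Ratio = (0.14730 + 0.05) / (0.09496 + 0.05) = 0.19730 / 0.14496 ≈ 1.3611
Ratio ≈ 1.36:1


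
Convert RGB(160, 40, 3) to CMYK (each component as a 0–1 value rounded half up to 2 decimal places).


R'=160/255≈0.6275, G'=40/255≈0.1569, B'=3/255≈0.0118
K = 1 - max(R',G',B') = 1 - 160/255 = 95/255 = 0.37254… → 0.37
(1-R'-K)/(1-K) simplifies to (max-R)/max with max = 160:
C = (160-160)/160 = 0/160 = 0 → 0.00
M = (160-40)/160 = 120/160 = 0.75 → 0.75
Y = (160-3)/160 = 157/160 = 0.98125 → 0.98
= CMYK(0.00, 0.75, 0.98, 0.37)


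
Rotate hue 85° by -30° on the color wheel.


New hue = (H + rotation) mod 360
New hue = (85 -30) mod 360
= 55 mod 360
= 55°


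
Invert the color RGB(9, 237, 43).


Invert: (255-R, 255-G, 255-B)
R: 255-9 = 246
G: 255-237 = 18
B: 255-43 = 212
= RGB(246, 18, 212)


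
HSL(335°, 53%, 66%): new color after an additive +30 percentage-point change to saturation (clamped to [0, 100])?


Original S = 53%
Adjustment = +30 percentage points
New S = 53 + (30) = 83
Clamp to [0, 100] → 83
= HSL(335°, 83%, 66%)


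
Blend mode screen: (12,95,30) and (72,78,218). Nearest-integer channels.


Screen: C = 255 - (255-A)×(255-B)/255, rounded to nearest integer
R: 255 - (255-12)×(255-72)/255 = 255 - 44469/255 ≈ 255 - 174.388 = 80.612 → 81
G: 255 - (255-95)×(255-78)/255 = 255 - 28320/255 ≈ 255 - 111.059 = 143.941 → 144
B: 255 - (255-30)×(255-218)/255 = 255 - 8325/255 ≈ 255 - 32.647 = 222.353 → 222
= RGB(81, 144, 222)


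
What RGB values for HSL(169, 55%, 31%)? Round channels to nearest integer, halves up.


H=169°, S=0.55, L=0.31
C = (1-|2L-1|)×S = (1-|-0.38|)×0.55 = 0.341
H' = H/60 = 169/60 ≈ 2.8167; X = C×(1-|H' mod 2 - 1|) ≈ 0.2785
m = L - C/2 = 0.31 - 0.1705 = 0.1395
Sector ⌊H'⌋ = 2 → (R',G',B') = (0.0, 0.341, ≈0.2785)
RGB = ((R'+m)×255, (G'+m)×255, (B'+m)×255) = (35.5725, 122.5275, 106.58575)
Round half up → RGB(36, 123, 107)


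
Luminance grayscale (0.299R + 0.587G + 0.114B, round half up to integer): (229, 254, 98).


Gray = 0.299×R + 0.587×G + 0.114×B
Gray = 0.299×229 + 0.587×254 + 0.114×98
Gray = 68.471 + 149.098 + 11.172
Gray = 228.741 → round half up → 229
Gray = 229


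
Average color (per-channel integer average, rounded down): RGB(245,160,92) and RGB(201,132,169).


Midpoint: each channel = ⌊(C₁+C₂)/2⌋
R: ⌊(245+201)/2⌋ = 223
G: ⌊(160+132)/2⌋ = 146
B: ⌊(92+169)/2⌋ = 130
= RGB(223, 146, 130)


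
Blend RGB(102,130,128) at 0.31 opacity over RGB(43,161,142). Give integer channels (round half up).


C = α×F + (1-α)×B, with 1-α = 0.69
R: 0.31×102 + 0.69×43 = 31.62 + 29.67 = 61.29 → 61
G: 0.31×130 + 0.69×161 = 40.30 + 111.09 = 151.39 → 151
B: 0.31×128 + 0.69×142 = 39.68 + 97.98 = 137.66 → 138
= RGB(61, 151, 138)


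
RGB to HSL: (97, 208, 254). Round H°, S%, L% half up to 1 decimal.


Normalize: R'=97/255≈0.3804, G'=208/255≈0.8157, B'=254/255≈0.9961
Max=254/255, Min=97/255, Δ=Max-Min=157/255
L = (Max+Min)/2 = (254+97)/510 = 351/510 = 0.68823… → L = 68.8%
L > 0.5 → S = Δ/(2-Max-Min) = 157/(510-254-97) = 157/159 = 0.98742… → S = 98.7%
(the 1/255 factors cancel in S and H, so raw channel differences can be used)
Max is B' → H = 60 × ((R-G)/Δ + 4) = 60 × ((97-208)/157 + 4)
  -111/157 + 4 = -0.7070… + 4 = 3.2929…
  H = 60 × 3.2929… = 197.579…° → H = 197.6°
= HSL(197.6°, 98.7%, 68.8%)


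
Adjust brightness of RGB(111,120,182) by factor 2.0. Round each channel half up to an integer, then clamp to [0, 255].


Multiply each channel by 2.0, round half up, clamp to [0, 255]
R: 111×2.0 = 222
G: 120×2.0 = 240
B: 182×2.0 = 364 → clamp → 255
= RGB(222, 240, 255)


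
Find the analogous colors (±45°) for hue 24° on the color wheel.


Base hue: 24°
Left analog: (24 - 45) mod 360 = 339°
Right analog: (24 + 45) mod 360 = 69°
Analogous hues = 339° and 69°


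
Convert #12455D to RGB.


12 → 18 (R)
45 → 69 (G)
5D → 93 (B)
= RGB(18, 69, 93)


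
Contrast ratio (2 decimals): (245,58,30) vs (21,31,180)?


Linearize each sRGB channel c=v/255: c/12.92 if c ≤ 0.04045 else ((c+0.055)/1.055)^2.4
L = 0.2126×R_lin + 0.7152×G_lin + 0.0722×B_lin
Color 1 (245,58,30):
  R=245: 245/255≈0.9608 > 0.04045 → ((0.9608+0.055)/1.055)^2.4 ≈ 0.91310
  G=58: 58/255≈0.2275 > 0.04045 → ((0.2275+0.055)/1.055)^2.4 ≈ 0.04231
  B=30: 30/255≈0.1176 > 0.04045 → ((0.1176+0.055)/1.055)^2.4 ≈ 0.01298
  L1 = 0.2126×0.91310 + 0.7152×0.04231 + 0.0722×0.01298 ≈ 0.22532
Color 2 (21,31,180):
  R=21: 21/255≈0.0824 > 0.04045 → ((0.0824+0.055)/1.055)^2.4 ≈ 0.00750
  G=31: 31/255≈0.1216 > 0.04045 → ((0.1216+0.055)/1.055)^2.4 ≈ 0.01370
  B=180: 180/255≈0.7059 > 0.04045 → ((0.7059+0.055)/1.055)^2.4 ≈ 0.45641
  L2 = 0.2126×0.00750 + 0.7152×0.01370 + 0.0722×0.45641 ≈ 0.04435
Lighter = 0.22532, Darker = 0.04435
Ratio = (L_lighter + 0.05) / (L_darker + 0.05)
Ratio = (0.22532 + 0.05) / (0.04435 + 0.05) = 0.27532 / 0.09435 ≈ 2.9182
Ratio ≈ 2.92:1


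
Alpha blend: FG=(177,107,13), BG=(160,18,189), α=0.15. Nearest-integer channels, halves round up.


C = α×F + (1-α)×B, with 1-α = 0.85
R: 0.15×177 + 0.85×160 = 26.55 + 136.00 = 162.55 → 163
G: 0.15×107 + 0.85×18 = 16.05 + 15.30 = 31.35 → 31
B: 0.15×13 + 0.85×189 = 1.95 + 160.65 = 162.60 → 163
= RGB(163, 31, 163)


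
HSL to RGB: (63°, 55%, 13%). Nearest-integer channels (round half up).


H=63°, S=0.55, L=0.13
C = (1-|2L-1|)×S = (1-|-0.74|)×0.55 = 0.143
H' = H/60 = 63/60 ≈ 1.0500; X = C×(1-|H' mod 2 - 1|) = 0.13585
m = L - C/2 = 0.13 - 0.0715 = 0.0585
Sector ⌊H'⌋ = 1 → (R',G',B') = (0.13585, 0.143, 0.0)
RGB = ((R'+m)×255, (G'+m)×255, (B'+m)×255) = (49.55925, 51.3825, 14.9175)
Round half up → RGB(50, 51, 15)


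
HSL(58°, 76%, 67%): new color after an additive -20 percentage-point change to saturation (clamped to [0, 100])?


Original S = 76%
Adjustment = -20 percentage points
New S = 76 + (-20) = 56
Clamp to [0, 100] → 56
= HSL(58°, 56%, 67%)


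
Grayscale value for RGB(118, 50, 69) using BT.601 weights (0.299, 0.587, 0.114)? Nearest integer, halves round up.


Gray = 0.299×R + 0.587×G + 0.114×B
Gray = 0.299×118 + 0.587×50 + 0.114×69
Gray = 35.282 + 29.350 + 7.866
Gray = 72.498 → round half up → 72
Gray = 72


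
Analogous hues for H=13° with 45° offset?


Base hue: 13°
Left analog: (13 - 45) mod 360 = 328°
Right analog: (13 + 45) mod 360 = 58°
Analogous hues = 328° and 58°


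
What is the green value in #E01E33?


Color: #E01E33
R = E0 = 224
G = 1E = 30
B = 33 = 51
Green = 30


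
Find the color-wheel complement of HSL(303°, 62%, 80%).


Complement = opposite side of color wheel = hue + 180°
H' = (303 + 180) mod 360 = 123°
S and L unchanged.
= HSL(123°, 62%, 80%)


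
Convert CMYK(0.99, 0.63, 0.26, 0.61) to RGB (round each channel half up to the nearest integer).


R = 255 × (1-C) × (1-K) = 255 × 0.01 × 0.39 = 0.9945 → 1
G = 255 × (1-M) × (1-K) = 255 × 0.37 × 0.39 = 36.7965 → 37
B = 255 × (1-Y) × (1-K) = 255 × 0.74 × 0.39 = 73.593 → 74
= RGB(1, 37, 74)


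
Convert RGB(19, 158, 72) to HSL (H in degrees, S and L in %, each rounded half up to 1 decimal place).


Normalize: R'=19/255≈0.0745, G'=158/255≈0.6196, B'=72/255≈0.2824
Max=158/255, Min=19/255, Δ=Max-Min=139/255
L = (Max+Min)/2 = (158+19)/510 = 177/510 = 0.34705… → L = 34.7%
L ≤ 0.5 → S = Δ/(Max+Min) = 139/(158+19) = 139/177 = 0.78531… → S = 78.5%
(the 1/255 factors cancel in S and H, so raw channel differences can be used)
Max is G' → H = 60 × ((B-R)/Δ + 2) = 60 × ((72-19)/139 + 2)
  53/139 + 2 = 0.3812… + 2 = 2.3812…
  H = 60 × 2.3812… = 142.877…° → H = 142.9°
= HSL(142.9°, 78.5%, 34.7%)


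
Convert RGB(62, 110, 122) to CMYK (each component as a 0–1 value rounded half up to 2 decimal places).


R'=62/255≈0.2431, G'=110/255≈0.4314, B'=122/255≈0.4784
K = 1 - max(R',G',B') = 1 - 122/255 = 133/255 = 0.52156… → 0.52
(1-R'-K)/(1-K) simplifies to (max-R)/max with max = 122:
C = (122-62)/122 = 60/122 = 0.49180… → 0.49
M = (122-110)/122 = 12/122 = 0.09836… → 0.10
Y = (122-122)/122 = 0/122 = 0 → 0.00
= CMYK(0.49, 0.10, 0.00, 0.52)


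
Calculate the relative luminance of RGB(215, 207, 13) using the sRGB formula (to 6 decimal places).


Linearize each channel (sRGB transfer function): c = v/255; c_lin = c/12.92 if c ≤ 0.04045, else ((c+0.055)/1.055)^2.4
  R: 215/255 ≈ 0.843137 > 0.04045 → ((0.843137+0.055)/1.055)^2.4 ≈ 0.679542
  G: 207/255 ≈ 0.811765 > 0.04045 → ((0.811765+0.055)/1.055)^2.4 ≈ 0.623960
  B: 13/255 ≈ 0.050980 > 0.04045 → ((0.050980+0.055)/1.055)^2.4 ≈ 0.004025
R_lin = 0.679542, G_lin = 0.623960, B_lin = 0.004025
L = 0.2126×R + 0.7152×G + 0.0722×B
L = 0.2126×0.679542 + 0.7152×0.623960 + 0.0722×0.004025
L ≈ 0.591018


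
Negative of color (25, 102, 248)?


Invert: (255-R, 255-G, 255-B)
R: 255-25 = 230
G: 255-102 = 153
B: 255-248 = 7
= RGB(230, 153, 7)


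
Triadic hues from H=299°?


Triadic: equally spaced at 120° intervals
H1 = 299°
H2 = (299 + 120) mod 360 = 59°
H3 = (299 + 240) mod 360 = 179°
Triadic = 299°, 59°, 179°


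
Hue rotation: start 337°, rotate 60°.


New hue = (H + rotation) mod 360
New hue = (337 + 60) mod 360
= 397 mod 360
= 37°


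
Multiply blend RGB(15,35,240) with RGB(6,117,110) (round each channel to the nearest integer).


Multiply: C = A×B/255, rounded to nearest integer
R: 15×6/255 = 90/255 ≈ 0.353 → 0
G: 35×117/255 = 4095/255 ≈ 16.059 → 16
B: 240×110/255 = 26400/255 ≈ 103.529 → 104
= RGB(0, 16, 104)


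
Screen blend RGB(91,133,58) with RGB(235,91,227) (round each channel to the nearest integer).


Screen: C = 255 - (255-A)×(255-B)/255, rounded to nearest integer
R: 255 - (255-91)×(255-235)/255 = 255 - 3280/255 ≈ 255 - 12.863 = 242.137 → 242
G: 255 - (255-133)×(255-91)/255 = 255 - 20008/255 ≈ 255 - 78.463 = 176.537 → 177
B: 255 - (255-58)×(255-227)/255 = 255 - 5516/255 ≈ 255 - 21.631 = 233.369 → 233
= RGB(242, 177, 233)


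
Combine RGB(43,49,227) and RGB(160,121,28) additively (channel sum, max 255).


Additive: each channel = min(255, C₁+C₂)
R: 43+160 = 203 → 203
G: 49+121 = 170 → 170
B: 227+28 = 255 → 255
= RGB(203, 170, 255)


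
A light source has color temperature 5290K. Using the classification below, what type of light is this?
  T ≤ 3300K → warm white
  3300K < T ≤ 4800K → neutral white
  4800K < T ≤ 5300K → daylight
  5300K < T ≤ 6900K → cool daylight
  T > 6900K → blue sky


Temperature: 5290K
4800K < 5290K ≤ 5300K → daylight
Classification: daylight


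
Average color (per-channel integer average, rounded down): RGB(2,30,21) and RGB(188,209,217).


Midpoint: each channel = ⌊(C₁+C₂)/2⌋
R: ⌊(2+188)/2⌋ = 95
G: ⌊(30+209)/2⌋ = 119
B: ⌊(21+217)/2⌋ = 119
= RGB(95, 119, 119)


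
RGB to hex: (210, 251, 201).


R = 210 → D2 (hex)
G = 251 → FB (hex)
B = 201 → C9 (hex)
Hex = #D2FBC9


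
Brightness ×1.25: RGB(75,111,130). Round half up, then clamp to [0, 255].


Multiply each channel by 1.25, round half up, clamp to [0, 255]
R: 75×1.25 = 93.75 → round → 94
G: 111×1.25 = 138.75 → round → 139
B: 130×1.25 = 162.5 → round → 163
= RGB(94, 139, 163)


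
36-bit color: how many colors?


Colors = 2^bits = 2^36
= 68,719,476,736 colors


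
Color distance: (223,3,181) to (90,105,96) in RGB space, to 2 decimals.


d = √[(R₁-R₂)² + (G₁-G₂)² + (B₁-B₂)²]
d = √[(223-90)² + (3-105)² + (181-96)²]
d = √[17689 + 10404 + 7225]
d = √35318
d ≈ 187.93


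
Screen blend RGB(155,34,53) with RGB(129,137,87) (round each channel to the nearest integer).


Screen: C = 255 - (255-A)×(255-B)/255, rounded to nearest integer
R: 255 - (255-155)×(255-129)/255 = 255 - 12600/255 ≈ 255 - 49.412 = 205.588 → 206
G: 255 - (255-34)×(255-137)/255 = 255 - 26078/255 ≈ 255 - 102.267 = 152.733 → 153
B: 255 - (255-53)×(255-87)/255 = 255 - 33936/255 ≈ 255 - 133.082 = 121.918 → 122
= RGB(206, 153, 122)


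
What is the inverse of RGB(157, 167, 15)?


Invert: (255-R, 255-G, 255-B)
R: 255-157 = 98
G: 255-167 = 88
B: 255-15 = 240
= RGB(98, 88, 240)


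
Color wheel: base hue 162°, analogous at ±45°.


Base hue: 162°
Left analog: (162 - 45) mod 360 = 117°
Right analog: (162 + 45) mod 360 = 207°
Analogous hues = 117° and 207°


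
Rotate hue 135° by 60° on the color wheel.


New hue = (H + rotation) mod 360
New hue = (135 + 60) mod 360
= 195 mod 360
= 195°


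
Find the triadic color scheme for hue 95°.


Triadic: equally spaced at 120° intervals
H1 = 95°
H2 = (95 + 120) mod 360 = 215°
H3 = (95 + 240) mod 360 = 335°
Triadic = 95°, 215°, 335°


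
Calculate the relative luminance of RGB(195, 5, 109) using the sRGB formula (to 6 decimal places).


Linearize each channel (sRGB transfer function): c = v/255; c_lin = c/12.92 if c ≤ 0.04045, else ((c+0.055)/1.055)^2.4
  R: 195/255 ≈ 0.764706 > 0.04045 → ((0.764706+0.055)/1.055)^2.4 ≈ 0.545724
  G: 5/255 ≈ 0.019608 ≤ 0.04045 → 0.019608/12.92 ≈ 0.001518
  B: 109/255 ≈ 0.427451 > 0.04045 → ((0.427451+0.055)/1.055)^2.4 ≈ 0.152926
R_lin = 0.545724, G_lin = 0.001518, B_lin = 0.152926
L = 0.2126×R + 0.7152×G + 0.0722×B
L = 0.2126×0.545724 + 0.7152×0.001518 + 0.0722×0.152926
L ≈ 0.128148


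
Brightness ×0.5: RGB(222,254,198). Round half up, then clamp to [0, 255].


Multiply each channel by 0.5, round half up, clamp to [0, 255]
R: 222×0.5 = 111
G: 254×0.5 = 127
B: 198×0.5 = 99
= RGB(111, 127, 99)


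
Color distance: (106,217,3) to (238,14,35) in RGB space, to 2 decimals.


d = √[(R₁-R₂)² + (G₁-G₂)² + (B₁-B₂)²]
d = √[(106-238)² + (217-14)² + (3-35)²]
d = √[17424 + 41209 + 1024]
d = √59657
d ≈ 244.25


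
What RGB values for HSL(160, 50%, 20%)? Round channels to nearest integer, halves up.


H=160°, S=0.50, L=0.20
C = (1-|2L-1|)×S = (1-|-0.60|)×0.50 = 0.2
H' = H/60 = 160/60 ≈ 2.6667; X = C×(1-|H' mod 2 - 1|) ≈ 0.1333
m = L - C/2 = 0.20 - 0.1 = 0.1
Sector ⌊H'⌋ = 2 → (R',G',B') = (0.0, 0.2, ≈0.1333)
RGB = ((R'+m)×255, (G'+m)×255, (B'+m)×255) = (25.5, 76.5, 59.5)
Round half up → RGB(26, 77, 60)


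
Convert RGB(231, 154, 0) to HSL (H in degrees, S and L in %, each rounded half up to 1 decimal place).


Normalize: R'=231/255≈0.9059, G'=154/255≈0.6039, B'=0/255≈0.0000
Max=231/255, Min=0/255, Δ=Max-Min=231/255
L = (Max+Min)/2 = (231+0)/510 = 231/510 = 0.45294… → L = 45.3%
L ≤ 0.5 → S = Δ/(Max+Min) = 231/(231+0) = 231/231 = 1 → S = 100.0%
(the 1/255 factors cancel in S and H, so raw channel differences can be used)
Max is R' → H = 60 × (((G-B)/Δ) mod 6) = 60 × (((154-0)/231) mod 6)
  154/231 = 0.6666…
  H = 60 × 0.6666… = 40° → H = 40.0°
= HSL(40.0°, 100.0%, 45.3%)


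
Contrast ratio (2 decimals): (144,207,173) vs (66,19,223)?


Linearize each sRGB channel c=v/255: c/12.92 if c ≤ 0.04045 else ((c+0.055)/1.055)^2.4
L = 0.2126×R_lin + 0.7152×G_lin + 0.0722×B_lin
Color 1 (144,207,173):
  R=144: 144/255≈0.5647 > 0.04045 → ((0.5647+0.055)/1.055)^2.4 ≈ 0.27889
  G=207: 207/255≈0.8118 > 0.04045 → ((0.8118+0.055)/1.055)^2.4 ≈ 0.62396
  B=173: 173/255≈0.6784 > 0.04045 → ((0.6784+0.055)/1.055)^2.4 ≈ 0.41789
  L1 = 0.2126×0.27889 + 0.7152×0.62396 + 0.0722×0.41789 ≈ 0.53572
Color 2 (66,19,223):
  R=66: 66/255≈0.2588 > 0.04045 → ((0.2588+0.055)/1.055)^2.4 ≈ 0.05448
  G=19: 19/255≈0.0745 > 0.04045 → ((0.0745+0.055)/1.055)^2.4 ≈ 0.00651
  B=223: 223/255≈0.8745 > 0.04045 → ((0.8745+0.055)/1.055)^2.4 ≈ 0.73791
  L2 = 0.2126×0.05448 + 0.7152×0.00651 + 0.0722×0.73791 ≈ 0.06952
Lighter = 0.53572, Darker = 0.06952
Ratio = (L_lighter + 0.05) / (L_darker + 0.05)
Ratio = (0.53572 + 0.05) / (0.06952 + 0.05) = 0.58572 / 0.11952 ≈ 4.9007
Ratio ≈ 4.90:1
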